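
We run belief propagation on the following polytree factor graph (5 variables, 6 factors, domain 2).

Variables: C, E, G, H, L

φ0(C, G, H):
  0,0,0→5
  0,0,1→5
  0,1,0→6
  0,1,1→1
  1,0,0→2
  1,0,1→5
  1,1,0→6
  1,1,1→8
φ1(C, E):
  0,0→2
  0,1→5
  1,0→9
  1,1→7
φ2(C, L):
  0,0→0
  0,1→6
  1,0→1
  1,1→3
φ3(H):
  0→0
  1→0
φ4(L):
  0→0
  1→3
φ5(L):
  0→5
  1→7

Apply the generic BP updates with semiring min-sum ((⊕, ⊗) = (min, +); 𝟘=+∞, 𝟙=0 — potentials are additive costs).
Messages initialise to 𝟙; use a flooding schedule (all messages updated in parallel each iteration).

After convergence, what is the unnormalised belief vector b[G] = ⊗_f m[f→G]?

b[G] = [12, 8]

init: all messages = 𝟙 over 2 values
r1 m[φ0→C] = [1, 2]
r1 m[φ0→G] = [2, 1]
r1 m[φ0→H] = [2, 1]
r1 m[φ1→C] = [2, 7]
r1 m[φ1→E] = [2, 5]
r1 m[φ2→C] = [0, 1]
r1 m[φ2→L] = [0, 3]
r1 m[φ3→H] = [0, 0]
r1 m[φ4→L] = [0, 3]
r1 m[φ5→L] = [5, 7]
r1 m[C→φ0] = [0, 0]
r1 m[C→φ1] = [0, 0]
r1 m[C→φ2] = [0, 0]
r1 m[E→φ1] = [0, 0]
r1 m[G→φ0] = [0, 0]
r1 m[H→φ0] = [0, 0]
r1 m[H→φ3] = [0, 0]
r1 m[L→φ2] = [0, 0]
r1 m[L→φ4] = [0, 0]
r1 m[L→φ5] = [0, 0]
r2 m[φ0→C] = [1, 2]
r2 m[φ0→G] = [2, 1]
r2 m[φ0→H] = [2, 1]
r2 m[φ1→C] = [2, 7]
r2 m[φ1→E] = [2, 5]
r2 m[φ2→C] = [0, 1]
r2 m[φ2→L] = [0, 3]
r2 m[φ3→H] = [0, 0]
r2 m[φ4→L] = [0, 3]
r2 m[φ5→L] = [5, 7]
r2 m[C→φ0] = [2, 8]
r2 m[C→φ1] = [1, 3]
r2 m[C→φ2] = [3, 9]
r2 m[E→φ1] = [0, 0]
r2 m[G→φ0] = [0, 0]
r2 m[H→φ0] = [0, 0]
r2 m[H→φ3] = [2, 1]
r2 m[L→φ2] = [5, 10]
r2 m[L→φ4] = [5, 10]
r2 m[L→φ5] = [0, 6]
r3 m[φ0→C] = [1, 2]
r3 m[φ0→G] = [7, 3]
r3 m[φ0→H] = [7, 3]
r3 m[φ1→C] = [2, 7]
r3 m[φ1→E] = [3, 6]
r3 m[φ2→C] = [5, 6]
r3 m[φ2→L] = [3, 9]
r3 m[φ3→H] = [0, 0]
r3 m[φ4→L] = [0, 3]
r3 m[φ5→L] = [5, 7]
r3 m[C→φ0] = [2, 8]
r3 m[C→φ1] = [1, 3]
r3 m[C→φ2] = [3, 9]
r3 m[E→φ1] = [0, 0]
r3 m[G→φ0] = [0, 0]
r3 m[H→φ0] = [0, 0]
r3 m[H→φ3] = [2, 1]
r3 m[L→φ2] = [5, 10]
r3 m[L→φ4] = [5, 10]
r3 m[L→φ5] = [0, 6]
r4 m[φ0→C] = [1, 2]
r4 m[φ0→G] = [7, 3]
r4 m[φ0→H] = [7, 3]
r4 m[φ1→C] = [2, 7]
r4 m[φ1→E] = [3, 6]
r4 m[φ2→C] = [5, 6]
r4 m[φ2→L] = [3, 9]
r4 m[φ3→H] = [0, 0]
r4 m[φ4→L] = [0, 3]
r4 m[φ5→L] = [5, 7]
r4 m[C→φ0] = [7, 13]
r4 m[C→φ1] = [6, 8]
r4 m[C→φ2] = [3, 9]
r4 m[E→φ1] = [0, 0]
r4 m[G→φ0] = [0, 0]
r4 m[H→φ0] = [0, 0]
r4 m[H→φ3] = [7, 3]
r4 m[L→φ2] = [5, 10]
r4 m[L→φ4] = [8, 16]
r4 m[L→φ5] = [3, 12]
r5 m[φ0→C] = [1, 2]
r5 m[φ0→G] = [12, 8]
r5 m[φ0→H] = [12, 8]
r5 m[φ1→C] = [2, 7]
r5 m[φ1→E] = [8, 11]
r5 m[φ2→C] = [5, 6]
r5 m[φ2→L] = [3, 9]
r5 m[φ3→H] = [0, 0]
r5 m[φ4→L] = [0, 3]
r5 m[φ5→L] = [5, 7]
r5 m[C→φ0] = [7, 13]
r5 m[C→φ1] = [6, 8]
r5 m[C→φ2] = [3, 9]
r5 m[E→φ1] = [0, 0]
r5 m[G→φ0] = [0, 0]
r5 m[H→φ0] = [0, 0]
r5 m[H→φ3] = [7, 3]
r5 m[L→φ2] = [5, 10]
r5 m[L→φ4] = [8, 16]
r5 m[L→φ5] = [3, 12]
r6 m[φ0→C] = [1, 2]
r6 m[φ0→G] = [12, 8]
r6 m[φ0→H] = [12, 8]
r6 m[φ1→C] = [2, 7]
r6 m[φ1→E] = [8, 11]
r6 m[φ2→C] = [5, 6]
r6 m[φ2→L] = [3, 9]
r6 m[φ3→H] = [0, 0]
r6 m[φ4→L] = [0, 3]
r6 m[φ5→L] = [5, 7]
r6 m[C→φ0] = [7, 13]
r6 m[C→φ1] = [6, 8]
r6 m[C→φ2] = [3, 9]
r6 m[E→φ1] = [0, 0]
r6 m[G→φ0] = [0, 0]
r6 m[H→φ0] = [0, 0]
r6 m[H→φ3] = [12, 8]
r6 m[L→φ2] = [5, 10]
r6 m[L→φ4] = [8, 16]
r6 m[L→φ5] = [3, 12]
r7 m[φ0→C] = [1, 2]
r7 m[φ0→G] = [12, 8]
r7 m[φ0→H] = [12, 8]
r7 m[φ1→C] = [2, 7]
r7 m[φ1→E] = [8, 11]
r7 m[φ2→C] = [5, 6]
r7 m[φ2→L] = [3, 9]
r7 m[φ3→H] = [0, 0]
r7 m[φ4→L] = [0, 3]
r7 m[φ5→L] = [5, 7]
r7 m[C→φ0] = [7, 13]
r7 m[C→φ1] = [6, 8]
r7 m[C→φ2] = [3, 9]
r7 m[E→φ1] = [0, 0]
r7 m[G→φ0] = [0, 0]
r7 m[H→φ0] = [0, 0]
r7 m[H→φ3] = [12, 8]
r7 m[L→φ2] = [5, 10]
r7 m[L→φ4] = [8, 16]
r7 m[L→φ5] = [3, 12]
fixed point reached at round 7
b[G] = ⊗ incoming = [12, 8]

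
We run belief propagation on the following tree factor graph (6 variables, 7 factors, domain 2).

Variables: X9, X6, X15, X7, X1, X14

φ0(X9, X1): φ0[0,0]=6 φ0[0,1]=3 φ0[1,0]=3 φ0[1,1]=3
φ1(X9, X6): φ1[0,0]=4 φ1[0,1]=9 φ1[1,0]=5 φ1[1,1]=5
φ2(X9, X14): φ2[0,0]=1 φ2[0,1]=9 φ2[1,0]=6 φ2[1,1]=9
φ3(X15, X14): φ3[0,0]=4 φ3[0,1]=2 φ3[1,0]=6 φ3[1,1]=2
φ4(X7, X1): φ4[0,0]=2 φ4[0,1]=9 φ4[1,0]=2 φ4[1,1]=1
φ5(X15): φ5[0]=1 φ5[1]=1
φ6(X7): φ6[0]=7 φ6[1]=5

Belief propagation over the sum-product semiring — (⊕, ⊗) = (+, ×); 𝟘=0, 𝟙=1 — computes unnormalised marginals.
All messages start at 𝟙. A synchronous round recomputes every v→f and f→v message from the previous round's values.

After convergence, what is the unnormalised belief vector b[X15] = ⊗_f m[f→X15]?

b[X15] = [215448, 257616]

init: all messages = 𝟙 over 2 values
r1 m[φ0→X9] = [9, 6]
r1 m[φ0→X1] = [9, 6]
r1 m[φ1→X9] = [13, 10]
r1 m[φ1→X6] = [9, 14]
r1 m[φ2→X9] = [10, 15]
r1 m[φ2→X14] = [7, 18]
r1 m[φ3→X15] = [6, 8]
r1 m[φ3→X14] = [10, 4]
r1 m[φ4→X7] = [11, 3]
r1 m[φ4→X1] = [4, 10]
r1 m[φ5→X15] = [1, 1]
r1 m[φ6→X7] = [7, 5]
r1 m[X9→φ0] = [1, 1]
r1 m[X9→φ1] = [1, 1]
r1 m[X9→φ2] = [1, 1]
r1 m[X6→φ1] = [1, 1]
r1 m[X15→φ3] = [1, 1]
r1 m[X15→φ5] = [1, 1]
r1 m[X7→φ4] = [1, 1]
r1 m[X7→φ6] = [1, 1]
r1 m[X1→φ0] = [1, 1]
r1 m[X1→φ4] = [1, 1]
r1 m[X14→φ2] = [1, 1]
r1 m[X14→φ3] = [1, 1]
r2 m[φ0→X9] = [9, 6]
r2 m[φ0→X1] = [9, 6]
r2 m[φ1→X9] = [13, 10]
r2 m[φ1→X6] = [9, 14]
r2 m[φ2→X9] = [10, 15]
r2 m[φ2→X14] = [7, 18]
r2 m[φ3→X15] = [6, 8]
r2 m[φ3→X14] = [10, 4]
r2 m[φ4→X7] = [11, 3]
r2 m[φ4→X1] = [4, 10]
r2 m[φ5→X15] = [1, 1]
r2 m[φ6→X7] = [7, 5]
r2 m[X9→φ0] = [130, 150]
r2 m[X9→φ1] = [90, 90]
r2 m[X9→φ2] = [117, 60]
r2 m[X6→φ1] = [1, 1]
r2 m[X15→φ3] = [1, 1]
r2 m[X15→φ5] = [6, 8]
r2 m[X7→φ4] = [7, 5]
r2 m[X7→φ6] = [11, 3]
r2 m[X1→φ0] = [4, 10]
r2 m[X1→φ4] = [9, 6]
r2 m[X14→φ2] = [10, 4]
r2 m[X14→φ3] = [7, 18]
r3 m[φ0→X9] = [54, 42]
r3 m[φ0→X1] = [1230, 840]
r3 m[φ1→X9] = [13, 10]
r3 m[φ1→X6] = [810, 1260]
r3 m[φ2→X9] = [46, 96]
r3 m[φ2→X14] = [477, 1593]
r3 m[φ3→X15] = [64, 78]
r3 m[φ3→X14] = [10, 4]
r3 m[φ4→X7] = [72, 24]
r3 m[φ4→X1] = [24, 68]
r3 m[φ5→X15] = [1, 1]
r3 m[φ6→X7] = [7, 5]
r3 m[X9→φ0] = [130, 150]
r3 m[X9→φ1] = [90, 90]
r3 m[X9→φ2] = [117, 60]
r3 m[X6→φ1] = [1, 1]
r3 m[X15→φ3] = [1, 1]
r3 m[X15→φ5] = [6, 8]
r3 m[X7→φ4] = [7, 5]
r3 m[X7→φ6] = [11, 3]
r3 m[X1→φ0] = [4, 10]
r3 m[X1→φ4] = [9, 6]
r3 m[X14→φ2] = [10, 4]
r3 m[X14→φ3] = [7, 18]
r4 m[φ0→X9] = [54, 42]
r4 m[φ0→X1] = [1230, 840]
r4 m[φ1→X9] = [13, 10]
r4 m[φ1→X6] = [810, 1260]
r4 m[φ2→X9] = [46, 96]
r4 m[φ2→X14] = [477, 1593]
r4 m[φ3→X15] = [64, 78]
r4 m[φ3→X14] = [10, 4]
r4 m[φ4→X7] = [72, 24]
r4 m[φ4→X1] = [24, 68]
r4 m[φ5→X15] = [1, 1]
r4 m[φ6→X7] = [7, 5]
r4 m[X9→φ0] = [598, 960]
r4 m[X9→φ1] = [2484, 4032]
r4 m[X9→φ2] = [702, 420]
r4 m[X6→φ1] = [1, 1]
r4 m[X15→φ3] = [1, 1]
r4 m[X15→φ5] = [64, 78]
r4 m[X7→φ4] = [7, 5]
r4 m[X7→φ6] = [72, 24]
r4 m[X1→φ0] = [24, 68]
r4 m[X1→φ4] = [1230, 840]
r4 m[X14→φ2] = [10, 4]
r4 m[X14→φ3] = [477, 1593]
r5 m[φ0→X9] = [348, 276]
r5 m[φ0→X1] = [6468, 4674]
r5 m[φ1→X9] = [13, 10]
r5 m[φ1→X6] = [30096, 42516]
r5 m[φ2→X9] = [46, 96]
r5 m[φ2→X14] = [3222, 10098]
r5 m[φ3→X15] = [5094, 6048]
r5 m[φ3→X14] = [10, 4]
r5 m[φ4→X7] = [10020, 3300]
r5 m[φ4→X1] = [24, 68]
r5 m[φ5→X15] = [1, 1]
r5 m[φ6→X7] = [7, 5]
r5 m[X9→φ0] = [598, 960]
r5 m[X9→φ1] = [2484, 4032]
r5 m[X9→φ2] = [702, 420]
r5 m[X6→φ1] = [1, 1]
r5 m[X15→φ3] = [1, 1]
r5 m[X15→φ5] = [64, 78]
r5 m[X7→φ4] = [7, 5]
r5 m[X7→φ6] = [72, 24]
r5 m[X1→φ0] = [24, 68]
r5 m[X1→φ4] = [1230, 840]
r5 m[X14→φ2] = [10, 4]
r5 m[X14→φ3] = [477, 1593]
r6 m[φ0→X9] = [348, 276]
r6 m[φ0→X1] = [6468, 4674]
r6 m[φ1→X9] = [13, 10]
r6 m[φ1→X6] = [30096, 42516]
r6 m[φ2→X9] = [46, 96]
r6 m[φ2→X14] = [3222, 10098]
r6 m[φ3→X15] = [5094, 6048]
r6 m[φ3→X14] = [10, 4]
r6 m[φ4→X7] = [10020, 3300]
r6 m[φ4→X1] = [24, 68]
r6 m[φ5→X15] = [1, 1]
r6 m[φ6→X7] = [7, 5]
r6 m[X9→φ0] = [598, 960]
r6 m[X9→φ1] = [16008, 26496]
r6 m[X9→φ2] = [4524, 2760]
r6 m[X6→φ1] = [1, 1]
r6 m[X15→φ3] = [1, 1]
r6 m[X15→φ5] = [5094, 6048]
r6 m[X7→φ4] = [7, 5]
r6 m[X7→φ6] = [10020, 3300]
r6 m[X1→φ0] = [24, 68]
r6 m[X1→φ4] = [6468, 4674]
r6 m[X14→φ2] = [10, 4]
r6 m[X14→φ3] = [3222, 10098]
r7 m[φ0→X9] = [348, 276]
r7 m[φ0→X1] = [6468, 4674]
r7 m[φ1→X9] = [13, 10]
r7 m[φ1→X6] = [196512, 276552]
r7 m[φ2→X9] = [46, 96]
r7 m[φ2→X14] = [21084, 65556]
r7 m[φ3→X15] = [33084, 39528]
r7 m[φ3→X14] = [10, 4]
r7 m[φ4→X7] = [55002, 17610]
r7 m[φ4→X1] = [24, 68]
r7 m[φ5→X15] = [1, 1]
r7 m[φ6→X7] = [7, 5]
r7 m[X9→φ0] = [598, 960]
r7 m[X9→φ1] = [16008, 26496]
r7 m[X9→φ2] = [4524, 2760]
r7 m[X6→φ1] = [1, 1]
r7 m[X15→φ3] = [1, 1]
r7 m[X15→φ5] = [5094, 6048]
r7 m[X7→φ4] = [7, 5]
r7 m[X7→φ6] = [10020, 3300]
r7 m[X1→φ0] = [24, 68]
r7 m[X1→φ4] = [6468, 4674]
r7 m[X14→φ2] = [10, 4]
r7 m[X14→φ3] = [3222, 10098]
r8 m[φ0→X9] = [348, 276]
r8 m[φ0→X1] = [6468, 4674]
r8 m[φ1→X9] = [13, 10]
r8 m[φ1→X6] = [196512, 276552]
r8 m[φ2→X9] = [46, 96]
r8 m[φ2→X14] = [21084, 65556]
r8 m[φ3→X15] = [33084, 39528]
r8 m[φ3→X14] = [10, 4]
r8 m[φ4→X7] = [55002, 17610]
r8 m[φ4→X1] = [24, 68]
r8 m[φ5→X15] = [1, 1]
r8 m[φ6→X7] = [7, 5]
r8 m[X9→φ0] = [598, 960]
r8 m[X9→φ1] = [16008, 26496]
r8 m[X9→φ2] = [4524, 2760]
r8 m[X6→φ1] = [1, 1]
r8 m[X15→φ3] = [1, 1]
r8 m[X15→φ5] = [33084, 39528]
r8 m[X7→φ4] = [7, 5]
r8 m[X7→φ6] = [55002, 17610]
r8 m[X1→φ0] = [24, 68]
r8 m[X1→φ4] = [6468, 4674]
r8 m[X14→φ2] = [10, 4]
r8 m[X14→φ3] = [21084, 65556]
r9 m[φ0→X9] = [348, 276]
r9 m[φ0→X1] = [6468, 4674]
r9 m[φ1→X9] = [13, 10]
r9 m[φ1→X6] = [196512, 276552]
r9 m[φ2→X9] = [46, 96]
r9 m[φ2→X14] = [21084, 65556]
r9 m[φ3→X15] = [215448, 257616]
r9 m[φ3→X14] = [10, 4]
r9 m[φ4→X7] = [55002, 17610]
r9 m[φ4→X1] = [24, 68]
r9 m[φ5→X15] = [1, 1]
r9 m[φ6→X7] = [7, 5]
r9 m[X9→φ0] = [598, 960]
r9 m[X9→φ1] = [16008, 26496]
r9 m[X9→φ2] = [4524, 2760]
r9 m[X6→φ1] = [1, 1]
r9 m[X15→φ3] = [1, 1]
r9 m[X15→φ5] = [33084, 39528]
r9 m[X7→φ4] = [7, 5]
r9 m[X7→φ6] = [55002, 17610]
r9 m[X1→φ0] = [24, 68]
r9 m[X1→φ4] = [6468, 4674]
r9 m[X14→φ2] = [10, 4]
r9 m[X14→φ3] = [21084, 65556]
r10 m[φ0→X9] = [348, 276]
r10 m[φ0→X1] = [6468, 4674]
r10 m[φ1→X9] = [13, 10]
r10 m[φ1→X6] = [196512, 276552]
r10 m[φ2→X9] = [46, 96]
r10 m[φ2→X14] = [21084, 65556]
r10 m[φ3→X15] = [215448, 257616]
r10 m[φ3→X14] = [10, 4]
r10 m[φ4→X7] = [55002, 17610]
r10 m[φ4→X1] = [24, 68]
r10 m[φ5→X15] = [1, 1]
r10 m[φ6→X7] = [7, 5]
r10 m[X9→φ0] = [598, 960]
r10 m[X9→φ1] = [16008, 26496]
r10 m[X9→φ2] = [4524, 2760]
r10 m[X6→φ1] = [1, 1]
r10 m[X15→φ3] = [1, 1]
r10 m[X15→φ5] = [215448, 257616]
r10 m[X7→φ4] = [7, 5]
r10 m[X7→φ6] = [55002, 17610]
r10 m[X1→φ0] = [24, 68]
r10 m[X1→φ4] = [6468, 4674]
r10 m[X14→φ2] = [10, 4]
r10 m[X14→φ3] = [21084, 65556]
r11 m[φ0→X9] = [348, 276]
r11 m[φ0→X1] = [6468, 4674]
r11 m[φ1→X9] = [13, 10]
r11 m[φ1→X6] = [196512, 276552]
r11 m[φ2→X9] = [46, 96]
r11 m[φ2→X14] = [21084, 65556]
r11 m[φ3→X15] = [215448, 257616]
r11 m[φ3→X14] = [10, 4]
r11 m[φ4→X7] = [55002, 17610]
r11 m[φ4→X1] = [24, 68]
r11 m[φ5→X15] = [1, 1]
r11 m[φ6→X7] = [7, 5]
r11 m[X9→φ0] = [598, 960]
r11 m[X9→φ1] = [16008, 26496]
r11 m[X9→φ2] = [4524, 2760]
r11 m[X6→φ1] = [1, 1]
r11 m[X15→φ3] = [1, 1]
r11 m[X15→φ5] = [215448, 257616]
r11 m[X7→φ4] = [7, 5]
r11 m[X7→φ6] = [55002, 17610]
r11 m[X1→φ0] = [24, 68]
r11 m[X1→φ4] = [6468, 4674]
r11 m[X14→φ2] = [10, 4]
r11 m[X14→φ3] = [21084, 65556]
fixed point reached at round 11
b[X15] = ⊗ incoming = [215448, 257616]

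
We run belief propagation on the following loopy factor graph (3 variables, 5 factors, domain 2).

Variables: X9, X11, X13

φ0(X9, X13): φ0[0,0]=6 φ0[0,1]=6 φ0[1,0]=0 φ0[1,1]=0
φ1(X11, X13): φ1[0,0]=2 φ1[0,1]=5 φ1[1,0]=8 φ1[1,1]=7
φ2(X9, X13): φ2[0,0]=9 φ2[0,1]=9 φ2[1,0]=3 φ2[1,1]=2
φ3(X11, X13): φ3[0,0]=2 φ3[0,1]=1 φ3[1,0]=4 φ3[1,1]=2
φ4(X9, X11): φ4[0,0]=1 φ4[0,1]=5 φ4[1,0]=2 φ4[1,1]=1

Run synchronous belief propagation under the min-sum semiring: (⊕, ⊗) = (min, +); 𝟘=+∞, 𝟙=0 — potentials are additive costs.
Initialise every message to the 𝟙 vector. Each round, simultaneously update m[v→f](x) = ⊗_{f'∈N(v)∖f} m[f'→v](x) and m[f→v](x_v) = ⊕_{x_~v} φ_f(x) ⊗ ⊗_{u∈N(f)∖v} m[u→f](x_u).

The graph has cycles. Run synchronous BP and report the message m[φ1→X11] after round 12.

message @ round 12 = [219, 222]

init: all messages = 𝟙 over 2 values
r1 m[φ0→X9] = [6, 0]
r1 m[φ0→X13] = [0, 0]
r1 m[φ1→X11] = [2, 7]
r1 m[φ1→X13] = [2, 5]
r1 m[φ2→X9] = [9, 2]
r1 m[φ2→X13] = [3, 2]
r1 m[φ3→X11] = [1, 2]
r1 m[φ3→X13] = [2, 1]
r1 m[φ4→X9] = [1, 1]
r1 m[φ4→X11] = [1, 1]
r1 m[X9→φ0] = [0, 0]
r1 m[X9→φ2] = [0, 0]
r1 m[X9→φ4] = [0, 0]
r1 m[X11→φ1] = [0, 0]
r1 m[X11→φ3] = [0, 0]
r1 m[X11→φ4] = [0, 0]
r1 m[X13→φ0] = [0, 0]
r1 m[X13→φ1] = [0, 0]
r1 m[X13→φ2] = [0, 0]
r1 m[X13→φ3] = [0, 0]
r2 m[φ0→X9] = [6, 0]
r2 m[φ0→X13] = [0, 0]
r2 m[φ1→X11] = [2, 7]
r2 m[φ1→X13] = [2, 5]
r2 m[φ2→X9] = [9, 2]
r2 m[φ2→X13] = [3, 2]
r2 m[φ3→X11] = [1, 2]
r2 m[φ3→X13] = [2, 1]
r2 m[φ4→X9] = [1, 1]
r2 m[φ4→X11] = [1, 1]
r2 m[X9→φ0] = [10, 3]
r2 m[X9→φ2] = [7, 1]
r2 m[X9→φ4] = [15, 2]
r2 m[X11→φ1] = [2, 3]
r2 m[X11→φ3] = [3, 8]
r2 m[X11→φ4] = [3, 9]
r2 m[X13→φ0] = [7, 8]
r2 m[X13→φ1] = [5, 3]
r2 m[X13→φ2] = [4, 6]
r2 m[X13→φ3] = [5, 7]
r3 m[φ0→X9] = [13, 7]
r3 m[φ0→X13] = [3, 3]
r3 m[φ1→X11] = [7, 10]
r3 m[φ1→X13] = [4, 7]
r3 m[φ2→X9] = [13, 7]
r3 m[φ2→X13] = [4, 3]
r3 m[φ3→X11] = [7, 9]
r3 m[φ3→X13] = [5, 4]
r3 m[φ4→X9] = [4, 5]
r3 m[φ4→X11] = [4, 3]
r3 m[X9→φ0] = [10, 3]
r3 m[X9→φ2] = [7, 1]
r3 m[X9→φ4] = [15, 2]
r3 m[X11→φ1] = [2, 3]
r3 m[X11→φ3] = [3, 8]
r3 m[X11→φ4] = [3, 9]
r3 m[X13→φ0] = [7, 8]
r3 m[X13→φ1] = [5, 3]
r3 m[X13→φ2] = [4, 6]
r3 m[X13→φ3] = [5, 7]
r4 m[φ0→X9] = [13, 7]
r4 m[φ0→X13] = [3, 3]
r4 m[φ1→X11] = [7, 10]
r4 m[φ1→X13] = [4, 7]
r4 m[φ2→X9] = [13, 7]
r4 m[φ2→X13] = [4, 3]
r4 m[φ3→X11] = [7, 9]
r4 m[φ3→X13] = [5, 4]
r4 m[φ4→X9] = [4, 5]
r4 m[φ4→X11] = [4, 3]
r4 m[X9→φ0] = [17, 12]
r4 m[X9→φ2] = [17, 12]
r4 m[X9→φ4] = [26, 14]
r4 m[X11→φ1] = [11, 12]
r4 m[X11→φ3] = [11, 13]
r4 m[X11→φ4] = [14, 19]
r4 m[X13→φ0] = [13, 14]
r4 m[X13→φ1] = [12, 10]
r4 m[X13→φ2] = [12, 14]
r4 m[X13→φ3] = [11, 13]
r5 m[φ0→X9] = [19, 13]
r5 m[φ0→X13] = [12, 12]
r5 m[φ1→X11] = [14, 17]
r5 m[φ1→X13] = [13, 16]
r5 m[φ2→X9] = [21, 15]
r5 m[φ2→X13] = [15, 14]
r5 m[φ3→X11] = [13, 15]
r5 m[φ3→X13] = [13, 12]
r5 m[φ4→X9] = [15, 16]
r5 m[φ4→X11] = [16, 15]
r5 m[X9→φ0] = [17, 12]
r5 m[X9→φ2] = [17, 12]
r5 m[X9→φ4] = [26, 14]
r5 m[X11→φ1] = [11, 12]
r5 m[X11→φ3] = [11, 13]
r5 m[X11→φ4] = [14, 19]
r5 m[X13→φ0] = [13, 14]
r5 m[X13→φ1] = [12, 10]
r5 m[X13→φ2] = [12, 14]
r5 m[X13→φ3] = [11, 13]
r6 m[φ0→X9] = [19, 13]
r6 m[φ0→X13] = [12, 12]
r6 m[φ1→X11] = [14, 17]
r6 m[φ1→X13] = [13, 16]
r6 m[φ2→X9] = [21, 15]
r6 m[φ2→X13] = [15, 14]
r6 m[φ3→X11] = [13, 15]
r6 m[φ3→X13] = [13, 12]
r6 m[φ4→X9] = [15, 16]
r6 m[φ4→X11] = [16, 15]
r6 m[X9→φ0] = [36, 31]
r6 m[X9→φ2] = [34, 29]
r6 m[X9→φ4] = [40, 28]
r6 m[X11→φ1] = [29, 30]
r6 m[X11→φ3] = [30, 32]
r6 m[X11→φ4] = [27, 32]
r6 m[X13→φ0] = [41, 42]
r6 m[X13→φ1] = [40, 38]
r6 m[X13→φ2] = [38, 40]
r6 m[X13→φ3] = [40, 42]
r7 m[φ0→X9] = [47, 41]
r7 m[φ0→X13] = [31, 31]
r7 m[φ1→X11] = [42, 45]
r7 m[φ1→X13] = [31, 34]
r7 m[φ2→X9] = [47, 41]
r7 m[φ2→X13] = [32, 31]
r7 m[φ3→X11] = [42, 44]
r7 m[φ3→X13] = [32, 31]
r7 m[φ4→X9] = [28, 29]
r7 m[φ4→X11] = [30, 29]
r7 m[X9→φ0] = [36, 31]
r7 m[X9→φ2] = [34, 29]
r7 m[X9→φ4] = [40, 28]
r7 m[X11→φ1] = [29, 30]
r7 m[X11→φ3] = [30, 32]
r7 m[X11→φ4] = [27, 32]
r7 m[X13→φ0] = [41, 42]
r7 m[X13→φ1] = [40, 38]
r7 m[X13→φ2] = [38, 40]
r7 m[X13→φ3] = [40, 42]
r8 m[φ0→X9] = [47, 41]
r8 m[φ0→X13] = [31, 31]
r8 m[φ1→X11] = [42, 45]
r8 m[φ1→X13] = [31, 34]
r8 m[φ2→X9] = [47, 41]
r8 m[φ2→X13] = [32, 31]
r8 m[φ3→X11] = [42, 44]
r8 m[φ3→X13] = [32, 31]
r8 m[φ4→X9] = [28, 29]
r8 m[φ4→X11] = [30, 29]
r8 m[X9→φ0] = [75, 70]
r8 m[X9→φ2] = [75, 70]
r8 m[X9→φ4] = [94, 82]
r8 m[X11→φ1] = [72, 73]
r8 m[X11→φ3] = [72, 74]
r8 m[X11→φ4] = [84, 89]
r8 m[X13→φ0] = [95, 96]
r8 m[X13→φ1] = [95, 93]
r8 m[X13→φ2] = [94, 96]
r8 m[X13→φ3] = [94, 96]
r9 m[φ0→X9] = [101, 95]
r9 m[φ0→X13] = [70, 70]
r9 m[φ1→X11] = [97, 100]
r9 m[φ1→X13] = [74, 77]
r9 m[φ2→X9] = [103, 97]
r9 m[φ2→X13] = [73, 72]
r9 m[φ3→X11] = [96, 98]
r9 m[φ3→X13] = [74, 73]
r9 m[φ4→X9] = [85, 86]
r9 m[φ4→X11] = [84, 83]
r9 m[X9→φ0] = [75, 70]
r9 m[X9→φ2] = [75, 70]
r9 m[X9→φ4] = [94, 82]
r9 m[X11→φ1] = [72, 73]
r9 m[X11→φ3] = [72, 74]
r9 m[X11→φ4] = [84, 89]
r9 m[X13→φ0] = [95, 96]
r9 m[X13→φ1] = [95, 93]
r9 m[X13→φ2] = [94, 96]
r9 m[X13→φ3] = [94, 96]
r10 m[φ0→X9] = [101, 95]
r10 m[φ0→X13] = [70, 70]
r10 m[φ1→X11] = [97, 100]
r10 m[φ1→X13] = [74, 77]
r10 m[φ2→X9] = [103, 97]
r10 m[φ2→X13] = [73, 72]
r10 m[φ3→X11] = [96, 98]
r10 m[φ3→X13] = [74, 73]
r10 m[φ4→X9] = [85, 86]
r10 m[φ4→X11] = [84, 83]
r10 m[X9→φ0] = [188, 183]
r10 m[X9→φ2] = [186, 181]
r10 m[X9→φ4] = [204, 192]
r10 m[X11→φ1] = [180, 181]
r10 m[X11→φ3] = [181, 183]
r10 m[X11→φ4] = [193, 198]
r10 m[X13→φ0] = [221, 222]
r10 m[X13→φ1] = [217, 215]
r10 m[X13→φ2] = [218, 220]
r10 m[X13→φ3] = [217, 219]
r11 m[φ0→X9] = [227, 221]
r11 m[φ0→X13] = [183, 183]
r11 m[φ1→X11] = [219, 222]
r11 m[φ1→X13] = [182, 185]
r11 m[φ2→X9] = [227, 221]
r11 m[φ2→X13] = [184, 183]
r11 m[φ3→X11] = [219, 221]
r11 m[φ3→X13] = [183, 182]
r11 m[φ4→X9] = [194, 195]
r11 m[φ4→X11] = [194, 193]
r11 m[X9→φ0] = [188, 183]
r11 m[X9→φ2] = [186, 181]
r11 m[X9→φ4] = [204, 192]
r11 m[X11→φ1] = [180, 181]
r11 m[X11→φ3] = [181, 183]
r11 m[X11→φ4] = [193, 198]
r11 m[X13→φ0] = [221, 222]
r11 m[X13→φ1] = [217, 215]
r11 m[X13→φ2] = [218, 220]
r11 m[X13→φ3] = [217, 219]
r12 m[φ0→X9] = [227, 221]
r12 m[φ0→X13] = [183, 183]
r12 m[φ1→X11] = [219, 222]
r12 m[φ1→X13] = [182, 185]
r12 m[φ2→X9] = [227, 221]
r12 m[φ2→X13] = [184, 183]
r12 m[φ3→X11] = [219, 221]
r12 m[φ3→X13] = [183, 182]
r12 m[φ4→X9] = [194, 195]
r12 m[φ4→X11] = [194, 193]
r12 m[X9→φ0] = [421, 416]
r12 m[X9→φ2] = [421, 416]
r12 m[X9→φ4] = [454, 442]
r12 m[X11→φ1] = [413, 414]
r12 m[X11→φ3] = [413, 415]
r12 m[X11→φ4] = [438, 443]
r12 m[X13→φ0] = [549, 550]
r12 m[X13→φ1] = [550, 548]
r12 m[X13→φ2] = [548, 550]
r12 m[X13→φ3] = [549, 551]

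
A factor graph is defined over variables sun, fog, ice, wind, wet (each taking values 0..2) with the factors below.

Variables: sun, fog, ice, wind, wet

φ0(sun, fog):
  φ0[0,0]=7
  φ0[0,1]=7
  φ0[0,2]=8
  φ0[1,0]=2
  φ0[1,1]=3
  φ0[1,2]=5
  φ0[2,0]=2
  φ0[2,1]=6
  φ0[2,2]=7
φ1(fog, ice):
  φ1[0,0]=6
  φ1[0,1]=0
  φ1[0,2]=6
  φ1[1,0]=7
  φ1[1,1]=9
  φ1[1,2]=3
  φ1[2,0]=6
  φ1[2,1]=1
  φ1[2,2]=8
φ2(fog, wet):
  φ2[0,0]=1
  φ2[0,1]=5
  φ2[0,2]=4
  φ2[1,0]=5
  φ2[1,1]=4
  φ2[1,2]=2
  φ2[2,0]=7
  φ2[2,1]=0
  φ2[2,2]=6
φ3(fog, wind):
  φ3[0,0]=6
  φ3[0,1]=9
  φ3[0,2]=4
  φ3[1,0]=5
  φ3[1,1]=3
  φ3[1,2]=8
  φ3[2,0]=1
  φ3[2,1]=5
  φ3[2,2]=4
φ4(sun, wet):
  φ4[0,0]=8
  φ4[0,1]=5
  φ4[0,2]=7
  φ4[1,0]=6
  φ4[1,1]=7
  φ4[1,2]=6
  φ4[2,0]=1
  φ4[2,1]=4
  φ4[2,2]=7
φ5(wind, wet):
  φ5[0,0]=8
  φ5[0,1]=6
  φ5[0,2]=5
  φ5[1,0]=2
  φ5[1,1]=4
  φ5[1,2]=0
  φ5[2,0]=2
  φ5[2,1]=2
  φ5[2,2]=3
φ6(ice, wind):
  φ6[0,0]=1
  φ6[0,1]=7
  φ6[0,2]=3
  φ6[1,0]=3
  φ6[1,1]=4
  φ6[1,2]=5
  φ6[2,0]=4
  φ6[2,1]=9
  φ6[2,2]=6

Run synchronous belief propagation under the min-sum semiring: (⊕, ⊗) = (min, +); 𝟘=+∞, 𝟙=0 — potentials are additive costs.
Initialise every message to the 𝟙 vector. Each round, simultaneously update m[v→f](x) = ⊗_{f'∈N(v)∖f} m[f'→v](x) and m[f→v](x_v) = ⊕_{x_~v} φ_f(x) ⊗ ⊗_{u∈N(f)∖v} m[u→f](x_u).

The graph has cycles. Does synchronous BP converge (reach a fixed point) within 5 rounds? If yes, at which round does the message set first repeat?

NOT CONVERGED within 5 rounds

init: all messages = 𝟙 over 3 values
r1 m[φ0→sun] = [7, 2, 2]
r1 m[φ0→fog] = [2, 3, 5]
r1 m[φ1→fog] = [0, 3, 1]
r1 m[φ1→ice] = [6, 0, 3]
r1 m[φ2→fog] = [1, 2, 0]
r1 m[φ2→wet] = [1, 0, 2]
r1 m[φ3→fog] = [4, 3, 1]
r1 m[φ3→wind] = [1, 3, 4]
r1 m[φ4→sun] = [5, 6, 1]
r1 m[φ4→wet] = [1, 4, 6]
r1 m[φ5→wind] = [5, 0, 2]
r1 m[φ5→wet] = [2, 2, 0]
r1 m[φ6→ice] = [1, 3, 4]
r1 m[φ6→wind] = [1, 4, 3]
r1 m[sun→φ0] = [0, 0, 0]
r1 m[sun→φ4] = [0, 0, 0]
r1 m[fog→φ0] = [0, 0, 0]
r1 m[fog→φ1] = [0, 0, 0]
r1 m[fog→φ2] = [0, 0, 0]
r1 m[fog→φ3] = [0, 0, 0]
r1 m[ice→φ1] = [0, 0, 0]
r1 m[ice→φ6] = [0, 0, 0]
r1 m[wind→φ3] = [0, 0, 0]
r1 m[wind→φ5] = [0, 0, 0]
r1 m[wind→φ6] = [0, 0, 0]
r1 m[wet→φ2] = [0, 0, 0]
r1 m[wet→φ4] = [0, 0, 0]
r1 m[wet→φ5] = [0, 0, 0]
r2 m[φ0→sun] = [7, 2, 2]
r2 m[φ0→fog] = [2, 3, 5]
r2 m[φ1→fog] = [0, 3, 1]
r2 m[φ1→ice] = [6, 0, 3]
r2 m[φ2→fog] = [1, 2, 0]
r2 m[φ2→wet] = [1, 0, 2]
r2 m[φ3→fog] = [4, 3, 1]
r2 m[φ3→wind] = [1, 3, 4]
r2 m[φ4→sun] = [5, 6, 1]
r2 m[φ4→wet] = [1, 4, 6]
r2 m[φ5→wind] = [5, 0, 2]
r2 m[φ5→wet] = [2, 2, 0]
r2 m[φ6→ice] = [1, 3, 4]
r2 m[φ6→wind] = [1, 4, 3]
r2 m[sun→φ0] = [5, 6, 1]
r2 m[sun→φ4] = [7, 2, 2]
r2 m[fog→φ0] = [5, 8, 2]
r2 m[fog→φ1] = [7, 8, 6]
r2 m[fog→φ2] = [6, 9, 7]
r2 m[fog→φ3] = [3, 8, 6]
r2 m[ice→φ1] = [1, 3, 4]
r2 m[ice→φ6] = [6, 0, 3]
r2 m[wind→φ3] = [6, 4, 5]
r2 m[wind→φ5] = [2, 7, 7]
r2 m[wind→φ6] = [6, 3, 6]
r2 m[wet→φ2] = [3, 6, 6]
r2 m[wet→φ4] = [3, 2, 2]
r2 m[wet→φ5] = [2, 4, 8]
r3 m[φ0→sun] = [10, 7, 7]
r3 m[φ0→fog] = [3, 7, 8]
r3 m[φ1→fog] = [3, 7, 4]
r3 m[φ1→ice] = [12, 7, 11]
r3 m[φ2→fog] = [4, 8, 6]
r3 m[φ2→wet] = [7, 7, 10]
r3 m[φ3→fog] = [9, 7, 7]
r3 m[φ3→wind] = [7, 11, 7]
r3 m[φ4→sun] = [7, 8, 4]
r3 m[φ4→wet] = [3, 6, 8]
r3 m[φ5→wind] = [10, 4, 4]
r3 m[φ5→wet] = [9, 8, 7]
r3 m[φ6→ice] = [7, 7, 10]
r3 m[φ6→wind] = [3, 4, 5]
r3 m[sun→φ0] = [5, 6, 1]
r3 m[sun→φ4] = [7, 2, 2]
r3 m[fog→φ0] = [5, 8, 2]
r3 m[fog→φ1] = [7, 8, 6]
r3 m[fog→φ2] = [6, 9, 7]
r3 m[fog→φ3] = [3, 8, 6]
r3 m[ice→φ1] = [1, 3, 4]
r3 m[ice→φ6] = [6, 0, 3]
r3 m[wind→φ3] = [6, 4, 5]
r3 m[wind→φ5] = [2, 7, 7]
r3 m[wind→φ6] = [6, 3, 6]
r3 m[wet→φ2] = [3, 6, 6]
r3 m[wet→φ4] = [3, 2, 2]
r3 m[wet→φ5] = [2, 4, 8]
r4 m[φ0→sun] = [10, 7, 7]
r4 m[φ0→fog] = [3, 7, 8]
r4 m[φ1→fog] = [3, 7, 4]
r4 m[φ1→ice] = [12, 7, 11]
r4 m[φ2→fog] = [4, 8, 6]
r4 m[φ2→wet] = [7, 7, 10]
r4 m[φ3→fog] = [9, 7, 7]
r4 m[φ3→wind] = [7, 11, 7]
r4 m[φ4→sun] = [7, 8, 4]
r4 m[φ4→wet] = [3, 6, 8]
r4 m[φ5→wind] = [10, 4, 4]
r4 m[φ5→wet] = [9, 8, 7]
r4 m[φ6→ice] = [7, 7, 10]
r4 m[φ6→wind] = [3, 4, 5]
r4 m[sun→φ0] = [7, 8, 4]
r4 m[sun→φ4] = [10, 7, 7]
r4 m[fog→φ0] = [16, 22, 17]
r4 m[fog→φ1] = [16, 22, 21]
r4 m[fog→φ2] = [15, 21, 19]
r4 m[fog→φ3] = [10, 22, 18]
r4 m[ice→φ1] = [7, 7, 10]
r4 m[ice→φ6] = [12, 7, 11]
r4 m[wind→φ3] = [13, 8, 9]
r4 m[wind→φ5] = [10, 15, 12]
r4 m[wind→φ6] = [17, 15, 11]
r4 m[wet→φ2] = [12, 14, 15]
r4 m[wet→φ4] = [16, 15, 17]
r4 m[wet→φ5] = [10, 13, 18]
r5 m[φ0→sun] = [23, 18, 18]
r5 m[φ0→fog] = [6, 10, 11]
r5 m[φ1→fog] = [7, 13, 8]
r5 m[φ1→ice] = [22, 16, 22]
r5 m[φ2→fog] = [13, 17, 14]
r5 m[φ2→wet] = [16, 19, 19]
r5 m[φ3→fog] = [13, 11, 13]
r5 m[φ3→wind] = [16, 19, 14]
r5 m[φ4→sun] = [20, 22, 17]
r5 m[φ4→wet] = [8, 11, 13]
r5 m[φ5→wind] = [18, 12, 12]
r5 m[φ5→wet] = [14, 14, 15]
r5 m[φ6→ice] = [14, 16, 17]
r5 m[φ6→wind] = [10, 11, 12]
r5 m[sun→φ0] = [7, 8, 4]
r5 m[sun→φ4] = [10, 7, 7]
r5 m[fog→φ0] = [16, 22, 17]
r5 m[fog→φ1] = [16, 22, 21]
r5 m[fog→φ2] = [15, 21, 19]
r5 m[fog→φ3] = [10, 22, 18]
r5 m[ice→φ1] = [7, 7, 10]
r5 m[ice→φ6] = [12, 7, 11]
r5 m[wind→φ3] = [13, 8, 9]
r5 m[wind→φ5] = [10, 15, 12]
r5 m[wind→φ6] = [17, 15, 11]
r5 m[wet→φ2] = [12, 14, 15]
r5 m[wet→φ4] = [16, 15, 17]
r5 m[wet→φ5] = [10, 13, 18]
no fixed point within 5 rounds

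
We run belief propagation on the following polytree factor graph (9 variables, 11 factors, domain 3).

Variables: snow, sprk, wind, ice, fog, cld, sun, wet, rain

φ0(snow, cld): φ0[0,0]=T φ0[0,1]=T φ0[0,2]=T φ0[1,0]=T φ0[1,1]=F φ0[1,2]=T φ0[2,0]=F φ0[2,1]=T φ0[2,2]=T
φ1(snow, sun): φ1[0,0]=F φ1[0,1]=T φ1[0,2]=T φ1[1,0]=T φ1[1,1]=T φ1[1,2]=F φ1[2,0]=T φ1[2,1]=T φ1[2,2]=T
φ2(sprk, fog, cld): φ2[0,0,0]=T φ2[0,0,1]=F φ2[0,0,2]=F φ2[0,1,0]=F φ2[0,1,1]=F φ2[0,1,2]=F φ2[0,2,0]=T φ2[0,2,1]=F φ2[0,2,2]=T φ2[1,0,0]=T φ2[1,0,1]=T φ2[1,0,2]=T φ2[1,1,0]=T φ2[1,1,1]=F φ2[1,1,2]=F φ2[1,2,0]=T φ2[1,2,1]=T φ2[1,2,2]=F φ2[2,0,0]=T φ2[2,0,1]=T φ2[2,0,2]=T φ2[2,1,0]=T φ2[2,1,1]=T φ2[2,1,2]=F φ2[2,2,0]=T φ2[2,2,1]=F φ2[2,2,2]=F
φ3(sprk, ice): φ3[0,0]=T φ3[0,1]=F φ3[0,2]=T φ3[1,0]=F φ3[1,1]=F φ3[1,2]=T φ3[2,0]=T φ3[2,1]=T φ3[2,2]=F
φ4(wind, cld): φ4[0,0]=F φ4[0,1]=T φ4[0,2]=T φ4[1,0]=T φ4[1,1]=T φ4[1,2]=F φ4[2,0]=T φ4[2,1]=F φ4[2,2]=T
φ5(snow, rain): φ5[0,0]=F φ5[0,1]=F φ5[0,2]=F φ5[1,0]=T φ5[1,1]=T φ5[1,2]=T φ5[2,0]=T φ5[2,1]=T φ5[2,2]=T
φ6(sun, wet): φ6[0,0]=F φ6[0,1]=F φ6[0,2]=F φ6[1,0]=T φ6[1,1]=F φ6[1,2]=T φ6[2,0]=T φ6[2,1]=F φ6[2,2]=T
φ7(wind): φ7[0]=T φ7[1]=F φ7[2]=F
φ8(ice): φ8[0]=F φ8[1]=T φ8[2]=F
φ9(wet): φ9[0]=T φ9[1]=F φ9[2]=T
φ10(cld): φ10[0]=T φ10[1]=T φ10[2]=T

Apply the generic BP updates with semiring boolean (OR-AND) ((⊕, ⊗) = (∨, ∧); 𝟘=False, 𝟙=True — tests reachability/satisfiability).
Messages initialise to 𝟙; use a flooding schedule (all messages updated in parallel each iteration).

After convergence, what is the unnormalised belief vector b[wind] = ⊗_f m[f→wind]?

init: all messages = 𝟙 over 3 values
r1 m[φ0→snow] = [T, T, T]
r1 m[φ0→cld] = [T, T, T]
r1 m[φ1→snow] = [T, T, T]
r1 m[φ1→sun] = [T, T, T]
r1 m[φ2→sprk] = [T, T, T]
r1 m[φ2→fog] = [T, T, T]
r1 m[φ2→cld] = [T, T, T]
r1 m[φ3→sprk] = [T, T, T]
r1 m[φ3→ice] = [T, T, T]
r1 m[φ4→wind] = [T, T, T]
r1 m[φ4→cld] = [T, T, T]
r1 m[φ5→snow] = [F, T, T]
r1 m[φ5→rain] = [T, T, T]
r1 m[φ6→sun] = [F, T, T]
r1 m[φ6→wet] = [T, F, T]
r1 m[φ7→wind] = [T, F, F]
r1 m[φ8→ice] = [F, T, F]
r1 m[φ9→wet] = [T, F, T]
r1 m[φ10→cld] = [T, T, T]
r1 m[snow→φ0] = [T, T, T]
r1 m[snow→φ1] = [T, T, T]
r1 m[snow→φ5] = [T, T, T]
r1 m[sprk→φ2] = [T, T, T]
r1 m[sprk→φ3] = [T, T, T]
r1 m[wind→φ4] = [T, T, T]
r1 m[wind→φ7] = [T, T, T]
r1 m[ice→φ3] = [T, T, T]
r1 m[ice→φ8] = [T, T, T]
r1 m[fog→φ2] = [T, T, T]
r1 m[cld→φ0] = [T, T, T]
r1 m[cld→φ2] = [T, T, T]
r1 m[cld→φ4] = [T, T, T]
r1 m[cld→φ10] = [T, T, T]
r1 m[sun→φ1] = [T, T, T]
r1 m[sun→φ6] = [T, T, T]
r1 m[wet→φ6] = [T, T, T]
r1 m[wet→φ9] = [T, T, T]
r1 m[rain→φ5] = [T, T, T]
r2 m[φ0→snow] = [T, T, T]
r2 m[φ0→cld] = [T, T, T]
r2 m[φ1→snow] = [T, T, T]
r2 m[φ1→sun] = [T, T, T]
r2 m[φ2→sprk] = [T, T, T]
r2 m[φ2→fog] = [T, T, T]
r2 m[φ2→cld] = [T, T, T]
r2 m[φ3→sprk] = [T, T, T]
r2 m[φ3→ice] = [T, T, T]
r2 m[φ4→wind] = [T, T, T]
r2 m[φ4→cld] = [T, T, T]
r2 m[φ5→snow] = [F, T, T]
r2 m[φ5→rain] = [T, T, T]
r2 m[φ6→sun] = [F, T, T]
r2 m[φ6→wet] = [T, F, T]
r2 m[φ7→wind] = [T, F, F]
r2 m[φ8→ice] = [F, T, F]
r2 m[φ9→wet] = [T, F, T]
r2 m[φ10→cld] = [T, T, T]
r2 m[snow→φ0] = [F, T, T]
r2 m[snow→φ1] = [F, T, T]
r2 m[snow→φ5] = [T, T, T]
r2 m[sprk→φ2] = [T, T, T]
r2 m[sprk→φ3] = [T, T, T]
r2 m[wind→φ4] = [T, F, F]
r2 m[wind→φ7] = [T, T, T]
r2 m[ice→φ3] = [F, T, F]
r2 m[ice→φ8] = [T, T, T]
r2 m[fog→φ2] = [T, T, T]
r2 m[cld→φ0] = [T, T, T]
r2 m[cld→φ2] = [T, T, T]
r2 m[cld→φ4] = [T, T, T]
r2 m[cld→φ10] = [T, T, T]
r2 m[sun→φ1] = [F, T, T]
r2 m[sun→φ6] = [T, T, T]
r2 m[wet→φ6] = [T, F, T]
r2 m[wet→φ9] = [T, F, T]
r2 m[rain→φ5] = [T, T, T]
r3 m[φ0→snow] = [T, T, T]
r3 m[φ0→cld] = [T, T, T]
r3 m[φ1→snow] = [T, T, T]
r3 m[φ1→sun] = [T, T, T]
r3 m[φ2→sprk] = [T, T, T]
r3 m[φ2→fog] = [T, T, T]
r3 m[φ2→cld] = [T, T, T]
r3 m[φ3→sprk] = [F, F, T]
r3 m[φ3→ice] = [T, T, T]
r3 m[φ4→wind] = [T, T, T]
r3 m[φ4→cld] = [F, T, T]
r3 m[φ5→snow] = [F, T, T]
r3 m[φ5→rain] = [T, T, T]
r3 m[φ6→sun] = [F, T, T]
r3 m[φ6→wet] = [T, F, T]
r3 m[φ7→wind] = [T, F, F]
r3 m[φ8→ice] = [F, T, F]
r3 m[φ9→wet] = [T, F, T]
r3 m[φ10→cld] = [T, T, T]
r3 m[snow→φ0] = [F, T, T]
r3 m[snow→φ1] = [F, T, T]
r3 m[snow→φ5] = [T, T, T]
r3 m[sprk→φ2] = [T, T, T]
r3 m[sprk→φ3] = [T, T, T]
r3 m[wind→φ4] = [T, F, F]
r3 m[wind→φ7] = [T, T, T]
r3 m[ice→φ3] = [F, T, F]
r3 m[ice→φ8] = [T, T, T]
r3 m[fog→φ2] = [T, T, T]
r3 m[cld→φ0] = [T, T, T]
r3 m[cld→φ2] = [T, T, T]
r3 m[cld→φ4] = [T, T, T]
r3 m[cld→φ10] = [T, T, T]
r3 m[sun→φ1] = [F, T, T]
r3 m[sun→φ6] = [T, T, T]
r3 m[wet→φ6] = [T, F, T]
r3 m[wet→φ9] = [T, F, T]
r3 m[rain→φ5] = [T, T, T]
r4 m[φ0→snow] = [T, T, T]
r4 m[φ0→cld] = [T, T, T]
r4 m[φ1→snow] = [T, T, T]
r4 m[φ1→sun] = [T, T, T]
r4 m[φ2→sprk] = [T, T, T]
r4 m[φ2→fog] = [T, T, T]
r4 m[φ2→cld] = [T, T, T]
r4 m[φ3→sprk] = [F, F, T]
r4 m[φ3→ice] = [T, T, T]
r4 m[φ4→wind] = [T, T, T]
r4 m[φ4→cld] = [F, T, T]
r4 m[φ5→snow] = [F, T, T]
r4 m[φ5→rain] = [T, T, T]
r4 m[φ6→sun] = [F, T, T]
r4 m[φ6→wet] = [T, F, T]
r4 m[φ7→wind] = [T, F, F]
r4 m[φ8→ice] = [F, T, F]
r4 m[φ9→wet] = [T, F, T]
r4 m[φ10→cld] = [T, T, T]
r4 m[snow→φ0] = [F, T, T]
r4 m[snow→φ1] = [F, T, T]
r4 m[snow→φ5] = [T, T, T]
r4 m[sprk→φ2] = [F, F, T]
r4 m[sprk→φ3] = [T, T, T]
r4 m[wind→φ4] = [T, F, F]
r4 m[wind→φ7] = [T, T, T]
r4 m[ice→φ3] = [F, T, F]
r4 m[ice→φ8] = [T, T, T]
r4 m[fog→φ2] = [T, T, T]
r4 m[cld→φ0] = [F, T, T]
r4 m[cld→φ2] = [F, T, T]
r4 m[cld→φ4] = [T, T, T]
r4 m[cld→φ10] = [F, T, T]
r4 m[sun→φ1] = [F, T, T]
r4 m[sun→φ6] = [T, T, T]
r4 m[wet→φ6] = [T, F, T]
r4 m[wet→φ9] = [T, F, T]
r4 m[rain→φ5] = [T, T, T]
r5 m[φ0→snow] = [T, T, T]
r5 m[φ0→cld] = [T, T, T]
r5 m[φ1→snow] = [T, T, T]
r5 m[φ1→sun] = [T, T, T]
r5 m[φ2→sprk] = [T, T, T]
r5 m[φ2→fog] = [T, T, F]
r5 m[φ2→cld] = [T, T, T]
r5 m[φ3→sprk] = [F, F, T]
r5 m[φ3→ice] = [T, T, T]
r5 m[φ4→wind] = [T, T, T]
r5 m[φ4→cld] = [F, T, T]
r5 m[φ5→snow] = [F, T, T]
r5 m[φ5→rain] = [T, T, T]
r5 m[φ6→sun] = [F, T, T]
r5 m[φ6→wet] = [T, F, T]
r5 m[φ7→wind] = [T, F, F]
r5 m[φ8→ice] = [F, T, F]
r5 m[φ9→wet] = [T, F, T]
r5 m[φ10→cld] = [T, T, T]
r5 m[snow→φ0] = [F, T, T]
r5 m[snow→φ1] = [F, T, T]
r5 m[snow→φ5] = [T, T, T]
r5 m[sprk→φ2] = [F, F, T]
r5 m[sprk→φ3] = [T, T, T]
r5 m[wind→φ4] = [T, F, F]
r5 m[wind→φ7] = [T, T, T]
r5 m[ice→φ3] = [F, T, F]
r5 m[ice→φ8] = [T, T, T]
r5 m[fog→φ2] = [T, T, T]
r5 m[cld→φ0] = [F, T, T]
r5 m[cld→φ2] = [F, T, T]
r5 m[cld→φ4] = [T, T, T]
r5 m[cld→φ10] = [F, T, T]
r5 m[sun→φ1] = [F, T, T]
r5 m[sun→φ6] = [T, T, T]
r5 m[wet→φ6] = [T, F, T]
r5 m[wet→φ9] = [T, F, T]
r5 m[rain→φ5] = [T, T, T]
r6 m[φ0→snow] = [T, T, T]
r6 m[φ0→cld] = [T, T, T]
r6 m[φ1→snow] = [T, T, T]
r6 m[φ1→sun] = [T, T, T]
r6 m[φ2→sprk] = [T, T, T]
r6 m[φ2→fog] = [T, T, F]
r6 m[φ2→cld] = [T, T, T]
r6 m[φ3→sprk] = [F, F, T]
r6 m[φ3→ice] = [T, T, T]
r6 m[φ4→wind] = [T, T, T]
r6 m[φ4→cld] = [F, T, T]
r6 m[φ5→snow] = [F, T, T]
r6 m[φ5→rain] = [T, T, T]
r6 m[φ6→sun] = [F, T, T]
r6 m[φ6→wet] = [T, F, T]
r6 m[φ7→wind] = [T, F, F]
r6 m[φ8→ice] = [F, T, F]
r6 m[φ9→wet] = [T, F, T]
r6 m[φ10→cld] = [T, T, T]
r6 m[snow→φ0] = [F, T, T]
r6 m[snow→φ1] = [F, T, T]
r6 m[snow→φ5] = [T, T, T]
r6 m[sprk→φ2] = [F, F, T]
r6 m[sprk→φ3] = [T, T, T]
r6 m[wind→φ4] = [T, F, F]
r6 m[wind→φ7] = [T, T, T]
r6 m[ice→φ3] = [F, T, F]
r6 m[ice→φ8] = [T, T, T]
r6 m[fog→φ2] = [T, T, T]
r6 m[cld→φ0] = [F, T, T]
r6 m[cld→φ2] = [F, T, T]
r6 m[cld→φ4] = [T, T, T]
r6 m[cld→φ10] = [F, T, T]
r6 m[sun→φ1] = [F, T, T]
r6 m[sun→φ6] = [T, T, T]
r6 m[wet→φ6] = [T, F, T]
r6 m[wet→φ9] = [T, F, T]
r6 m[rain→φ5] = [T, T, T]
fixed point reached at round 6
b[wind] = ⊗ incoming = [T, F, F]

b[wind] = [T, F, F]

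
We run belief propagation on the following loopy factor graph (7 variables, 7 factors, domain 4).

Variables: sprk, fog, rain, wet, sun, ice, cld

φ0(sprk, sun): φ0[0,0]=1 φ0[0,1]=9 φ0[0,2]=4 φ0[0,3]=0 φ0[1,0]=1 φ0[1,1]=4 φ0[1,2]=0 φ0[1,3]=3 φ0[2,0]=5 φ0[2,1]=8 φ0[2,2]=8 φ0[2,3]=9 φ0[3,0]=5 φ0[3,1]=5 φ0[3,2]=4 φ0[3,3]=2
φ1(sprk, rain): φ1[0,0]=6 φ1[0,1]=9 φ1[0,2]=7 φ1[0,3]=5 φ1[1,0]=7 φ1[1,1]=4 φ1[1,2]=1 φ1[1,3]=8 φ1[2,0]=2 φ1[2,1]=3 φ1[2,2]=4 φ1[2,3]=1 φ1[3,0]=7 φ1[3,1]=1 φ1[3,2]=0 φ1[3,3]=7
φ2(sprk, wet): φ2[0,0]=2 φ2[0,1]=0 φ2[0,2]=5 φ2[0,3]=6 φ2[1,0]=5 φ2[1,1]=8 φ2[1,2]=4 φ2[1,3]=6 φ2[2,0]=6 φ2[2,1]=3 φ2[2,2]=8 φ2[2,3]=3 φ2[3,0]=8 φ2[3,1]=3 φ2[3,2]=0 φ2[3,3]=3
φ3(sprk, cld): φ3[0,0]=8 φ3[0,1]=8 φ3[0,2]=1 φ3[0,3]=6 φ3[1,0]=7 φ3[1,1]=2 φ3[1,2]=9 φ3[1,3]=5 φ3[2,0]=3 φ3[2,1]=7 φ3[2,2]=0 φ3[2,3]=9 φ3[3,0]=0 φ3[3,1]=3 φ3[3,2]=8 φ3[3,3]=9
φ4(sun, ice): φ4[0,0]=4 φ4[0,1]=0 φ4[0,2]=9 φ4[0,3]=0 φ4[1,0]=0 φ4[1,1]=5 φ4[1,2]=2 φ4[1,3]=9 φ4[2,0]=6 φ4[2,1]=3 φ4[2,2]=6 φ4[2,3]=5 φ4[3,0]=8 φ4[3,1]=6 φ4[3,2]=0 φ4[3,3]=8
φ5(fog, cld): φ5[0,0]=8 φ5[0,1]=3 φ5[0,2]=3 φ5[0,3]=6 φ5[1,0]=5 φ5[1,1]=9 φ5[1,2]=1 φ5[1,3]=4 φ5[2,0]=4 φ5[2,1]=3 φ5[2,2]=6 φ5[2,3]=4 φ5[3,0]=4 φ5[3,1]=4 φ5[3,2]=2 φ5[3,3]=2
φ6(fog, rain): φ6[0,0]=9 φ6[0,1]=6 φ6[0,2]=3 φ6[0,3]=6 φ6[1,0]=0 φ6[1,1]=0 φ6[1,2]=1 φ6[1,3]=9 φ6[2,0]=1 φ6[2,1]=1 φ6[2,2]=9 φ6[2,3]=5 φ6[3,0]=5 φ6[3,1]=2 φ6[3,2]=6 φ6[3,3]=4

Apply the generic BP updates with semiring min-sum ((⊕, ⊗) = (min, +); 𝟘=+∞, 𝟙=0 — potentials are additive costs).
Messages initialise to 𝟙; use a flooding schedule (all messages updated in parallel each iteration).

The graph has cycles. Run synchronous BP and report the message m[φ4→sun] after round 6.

init: all messages = 𝟙 over 4 values
r1 m[φ0→sprk] = [0, 0, 5, 2]
r1 m[φ0→sun] = [1, 4, 0, 0]
r1 m[φ1→sprk] = [5, 1, 1, 0]
r1 m[φ1→rain] = [2, 1, 0, 1]
r1 m[φ2→sprk] = [0, 4, 3, 0]
r1 m[φ2→wet] = [2, 0, 0, 3]
r1 m[φ3→sprk] = [1, 2, 0, 0]
r1 m[φ3→cld] = [0, 2, 0, 5]
r1 m[φ4→sun] = [0, 0, 3, 0]
r1 m[φ4→ice] = [0, 0, 0, 0]
r1 m[φ5→fog] = [3, 1, 3, 2]
r1 m[φ5→cld] = [4, 3, 1, 2]
r1 m[φ6→fog] = [3, 0, 1, 2]
r1 m[φ6→rain] = [0, 0, 1, 4]
r1 m[sprk→φ0] = [0, 0, 0, 0]
r1 m[sprk→φ1] = [0, 0, 0, 0]
r1 m[sprk→φ2] = [0, 0, 0, 0]
r1 m[sprk→φ3] = [0, 0, 0, 0]
r1 m[fog→φ5] = [0, 0, 0, 0]
r1 m[fog→φ6] = [0, 0, 0, 0]
r1 m[rain→φ1] = [0, 0, 0, 0]
r1 m[rain→φ6] = [0, 0, 0, 0]
r1 m[wet→φ2] = [0, 0, 0, 0]
r1 m[sun→φ0] = [0, 0, 0, 0]
r1 m[sun→φ4] = [0, 0, 0, 0]
r1 m[ice→φ4] = [0, 0, 0, 0]
r1 m[cld→φ3] = [0, 0, 0, 0]
r1 m[cld→φ5] = [0, 0, 0, 0]
r2 m[φ0→sprk] = [0, 0, 5, 2]
r2 m[φ0→sun] = [1, 4, 0, 0]
r2 m[φ1→sprk] = [5, 1, 1, 0]
r2 m[φ1→rain] = [2, 1, 0, 1]
r2 m[φ2→sprk] = [0, 4, 3, 0]
r2 m[φ2→wet] = [2, 0, 0, 3]
r2 m[φ3→sprk] = [1, 2, 0, 0]
r2 m[φ3→cld] = [0, 2, 0, 5]
r2 m[φ4→sun] = [0, 0, 3, 0]
r2 m[φ4→ice] = [0, 0, 0, 0]
r2 m[φ5→fog] = [3, 1, 3, 2]
r2 m[φ5→cld] = [4, 3, 1, 2]
r2 m[φ6→fog] = [3, 0, 1, 2]
r2 m[φ6→rain] = [0, 0, 1, 4]
r2 m[sprk→φ0] = [6, 7, 4, 0]
r2 m[sprk→φ1] = [1, 6, 8, 2]
r2 m[sprk→φ2] = [6, 3, 6, 2]
r2 m[sprk→φ3] = [5, 5, 9, 2]
r2 m[fog→φ5] = [3, 0, 1, 2]
r2 m[fog→φ6] = [3, 1, 3, 2]
r2 m[rain→φ1] = [0, 0, 1, 4]
r2 m[rain→φ6] = [2, 1, 0, 1]
r2 m[wet→φ2] = [0, 0, 0, 0]
r2 m[sun→φ0] = [0, 0, 3, 0]
r2 m[sun→φ4] = [1, 4, 0, 0]
r2 m[ice→φ4] = [0, 0, 0, 0]
r2 m[cld→φ3] = [4, 3, 1, 2]
r2 m[cld→φ5] = [0, 2, 0, 5]
r3 m[φ0→sprk] = [0, 1, 5, 2]
r3 m[φ0→sun] = [5, 5, 4, 2]
r3 m[φ1→sprk] = [6, 2, 2, 1]
r3 m[φ1→rain] = [7, 3, 2, 6]
r3 m[φ2→sprk] = [0, 4, 3, 0]
r3 m[φ2→wet] = [8, 5, 2, 5]
r3 m[φ3→sprk] = [2, 5, 1, 4]
r3 m[φ3→cld] = [2, 5, 6, 10]
r3 m[φ4→sun] = [0, 0, 3, 0]
r3 m[φ4→ice] = [4, 1, 0, 1]
r3 m[φ5→fog] = [3, 1, 4, 2]
r3 m[φ5→cld] = [5, 4, 1, 4]
r3 m[φ6→fog] = [3, 1, 2, 3]
r3 m[φ6→rain] = [1, 1, 2, 6]
r3 m[sprk→φ0] = [6, 7, 4, 0]
r3 m[sprk→φ1] = [1, 6, 8, 2]
r3 m[sprk→φ2] = [6, 3, 6, 2]
r3 m[sprk→φ3] = [5, 5, 9, 2]
r3 m[fog→φ5] = [3, 0, 1, 2]
r3 m[fog→φ6] = [3, 1, 3, 2]
r3 m[rain→φ1] = [0, 0, 1, 4]
r3 m[rain→φ6] = [2, 1, 0, 1]
r3 m[wet→φ2] = [0, 0, 0, 0]
r3 m[sun→φ0] = [0, 0, 3, 0]
r3 m[sun→φ4] = [1, 4, 0, 0]
r3 m[ice→φ4] = [0, 0, 0, 0]
r3 m[cld→φ3] = [4, 3, 1, 2]
r3 m[cld→φ5] = [0, 2, 0, 5]
r4 m[φ0→sprk] = [0, 1, 5, 2]
r4 m[φ0→sun] = [5, 5, 4, 2]
r4 m[φ1→sprk] = [6, 2, 2, 1]
r4 m[φ1→rain] = [7, 3, 2, 6]
r4 m[φ2→sprk] = [0, 4, 3, 0]
r4 m[φ2→wet] = [8, 5, 2, 5]
r4 m[φ3→sprk] = [2, 5, 1, 4]
r4 m[φ3→cld] = [2, 5, 6, 10]
r4 m[φ4→sun] = [0, 0, 3, 0]
r4 m[φ4→ice] = [4, 1, 0, 1]
r4 m[φ5→fog] = [3, 1, 4, 2]
r4 m[φ5→cld] = [5, 4, 1, 4]
r4 m[φ6→fog] = [3, 1, 2, 3]
r4 m[φ6→rain] = [1, 1, 2, 6]
r4 m[sprk→φ0] = [8, 11, 6, 5]
r4 m[sprk→φ1] = [2, 10, 9, 6]
r4 m[sprk→φ2] = [8, 8, 8, 7]
r4 m[sprk→φ3] = [6, 7, 10, 3]
r4 m[fog→φ5] = [3, 1, 2, 3]
r4 m[fog→φ6] = [3, 1, 4, 2]
r4 m[rain→φ1] = [1, 1, 2, 6]
r4 m[rain→φ6] = [7, 3, 2, 6]
r4 m[wet→φ2] = [0, 0, 0, 0]
r4 m[sun→φ0] = [0, 0, 3, 0]
r4 m[sun→φ4] = [5, 5, 4, 2]
r4 m[ice→φ4] = [0, 0, 0, 0]
r4 m[cld→φ3] = [5, 4, 1, 4]
r4 m[cld→φ5] = [2, 5, 6, 10]
r5 m[φ0→sprk] = [0, 1, 5, 2]
r5 m[φ0→sun] = [9, 10, 9, 7]
r5 m[φ1→sprk] = [7, 3, 3, 2]
r5 m[φ1→rain] = [8, 7, 6, 7]
r5 m[φ2→sprk] = [0, 4, 3, 0]
r5 m[φ2→wet] = [10, 8, 7, 10]
r5 m[φ3→sprk] = [2, 6, 1, 5]
r5 m[φ3→cld] = [3, 6, 7, 12]
r5 m[φ4→sun] = [0, 0, 3, 0]
r5 m[φ4→ice] = [5, 5, 2, 5]
r5 m[φ5→fog] = [8, 7, 6, 6]
r5 m[φ5→cld] = [6, 5, 2, 5]
r5 m[φ6→fog] = [5, 3, 4, 5]
r5 m[φ6→rain] = [1, 1, 2, 6]
r5 m[sprk→φ0] = [8, 11, 6, 5]
r5 m[sprk→φ1] = [2, 10, 9, 6]
r5 m[sprk→φ2] = [8, 8, 8, 7]
r5 m[sprk→φ3] = [6, 7, 10, 3]
r5 m[fog→φ5] = [3, 1, 2, 3]
r5 m[fog→φ6] = [3, 1, 4, 2]
r5 m[rain→φ1] = [1, 1, 2, 6]
r5 m[rain→φ6] = [7, 3, 2, 6]
r5 m[wet→φ2] = [0, 0, 0, 0]
r5 m[sun→φ0] = [0, 0, 3, 0]
r5 m[sun→φ4] = [5, 5, 4, 2]
r5 m[ice→φ4] = [0, 0, 0, 0]
r5 m[cld→φ3] = [5, 4, 1, 4]
r5 m[cld→φ5] = [2, 5, 6, 10]
r6 m[φ0→sprk] = [0, 1, 5, 2]
r6 m[φ0→sun] = [9, 10, 9, 7]
r6 m[φ1→sprk] = [7, 3, 3, 2]
r6 m[φ1→rain] = [8, 7, 6, 7]
r6 m[φ2→sprk] = [0, 4, 3, 0]
r6 m[φ2→wet] = [10, 8, 7, 10]
r6 m[φ3→sprk] = [2, 6, 1, 5]
r6 m[φ3→cld] = [3, 6, 7, 12]
r6 m[φ4→sun] = [0, 0, 3, 0]
r6 m[φ4→ice] = [5, 5, 2, 5]
r6 m[φ5→fog] = [8, 7, 6, 6]
r6 m[φ5→cld] = [6, 5, 2, 5]
r6 m[φ6→fog] = [5, 3, 4, 5]
r6 m[φ6→rain] = [1, 1, 2, 6]
r6 m[sprk→φ0] = [9, 13, 7, 7]
r6 m[sprk→φ1] = [2, 11, 9, 7]
r6 m[sprk→φ2] = [9, 10, 9, 9]
r6 m[sprk→φ3] = [7, 8, 11, 4]
r6 m[fog→φ5] = [5, 3, 4, 5]
r6 m[fog→φ6] = [8, 7, 6, 6]
r6 m[rain→φ1] = [1, 1, 2, 6]
r6 m[rain→φ6] = [8, 7, 6, 7]
r6 m[wet→φ2] = [0, 0, 0, 0]
r6 m[sun→φ0] = [0, 0, 3, 0]
r6 m[sun→φ4] = [9, 10, 9, 7]
r6 m[ice→φ4] = [0, 0, 0, 0]
r6 m[cld→φ3] = [6, 5, 2, 5]
r6 m[cld→φ5] = [3, 6, 7, 12]

message @ round 6 = [0, 0, 3, 0]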